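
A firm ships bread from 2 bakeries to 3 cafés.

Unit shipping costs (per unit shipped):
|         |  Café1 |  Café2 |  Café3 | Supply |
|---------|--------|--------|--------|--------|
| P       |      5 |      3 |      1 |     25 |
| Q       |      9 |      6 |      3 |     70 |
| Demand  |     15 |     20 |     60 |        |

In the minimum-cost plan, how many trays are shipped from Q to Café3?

60

The minimum-cost plan:
  P->Café1: 15 × 5 = 75
  P->Café2: 10 × 3 = 30
  Q->Café2: 10 × 6 = 60
  Q->Café3: 60 × 3 = 180
Total cost = 345.
So Q→Café3 carries 60 trays.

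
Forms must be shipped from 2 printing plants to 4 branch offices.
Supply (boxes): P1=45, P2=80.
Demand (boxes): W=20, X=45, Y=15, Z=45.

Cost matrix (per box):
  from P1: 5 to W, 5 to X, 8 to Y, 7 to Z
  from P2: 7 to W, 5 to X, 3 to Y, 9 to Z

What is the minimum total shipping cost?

725

An optimal shipping plan:
  P1 to W: 20 × 5 = 100
  P1 to Z: 25 × 7 = 175
  P2 to X: 45 × 5 = 225
  P2 to Y: 15 × 3 = 45
  P2 to Z: 20 × 9 = 180
Total = 100 + 175 + 225 + 45 + 180 = 725.
(Supply check: P1 ships 45; P2 ships 80.)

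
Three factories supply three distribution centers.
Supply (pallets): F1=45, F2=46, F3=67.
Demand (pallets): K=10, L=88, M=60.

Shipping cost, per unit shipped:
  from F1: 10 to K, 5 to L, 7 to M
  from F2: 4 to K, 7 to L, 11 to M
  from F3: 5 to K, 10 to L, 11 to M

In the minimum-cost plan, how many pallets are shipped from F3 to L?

0

Solving gives:
  F1->L: 42 pallets
  F1->M: 3 pallets
  F2->L: 46 pallets
  F3->K: 10 pallets
  F3->M: 57 pallets
Total cost = 1230.
The route F3→L is not used.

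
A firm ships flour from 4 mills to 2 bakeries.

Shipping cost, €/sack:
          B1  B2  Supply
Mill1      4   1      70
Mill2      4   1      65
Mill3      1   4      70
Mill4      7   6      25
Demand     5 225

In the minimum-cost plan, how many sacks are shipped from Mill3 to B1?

The minimum-cost plan:
  Mill1->B2: 70 × €1 = €70
  Mill2->B2: 65 × €1 = €65
  Mill3->B1: 5 × €1 = €5
  Mill3->B2: 65 × €4 = €260
  Mill4->B2: 25 × €6 = €150
Total cost = €550.
So Mill3→B1 carries 5 sacks.

5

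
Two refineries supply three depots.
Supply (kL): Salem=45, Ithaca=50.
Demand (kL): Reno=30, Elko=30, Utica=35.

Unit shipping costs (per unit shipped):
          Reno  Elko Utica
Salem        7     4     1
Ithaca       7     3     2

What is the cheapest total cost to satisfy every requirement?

One minimum-cost allocation:
  Salem–Reno: 10 kL
  Salem–Utica: 35 kL
  Ithaca–Reno: 20 kL
  Ithaca–Elko: 30 kL
Total cost = 335.

335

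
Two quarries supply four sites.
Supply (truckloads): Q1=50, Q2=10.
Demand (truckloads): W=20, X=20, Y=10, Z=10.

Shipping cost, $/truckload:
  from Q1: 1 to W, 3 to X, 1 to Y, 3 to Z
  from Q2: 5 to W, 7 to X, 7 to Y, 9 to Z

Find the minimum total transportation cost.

A cheapest plan:
  Q1→W: 10 truckloads
  Q1→X: 20 truckloads
  Q1→Y: 10 truckloads
  Q1→Z: 10 truckloads
  Q2→W: 10 truckloads
Total cost = $160.
(Supply check: Q1 ships 50; Q2 ships 10.)

160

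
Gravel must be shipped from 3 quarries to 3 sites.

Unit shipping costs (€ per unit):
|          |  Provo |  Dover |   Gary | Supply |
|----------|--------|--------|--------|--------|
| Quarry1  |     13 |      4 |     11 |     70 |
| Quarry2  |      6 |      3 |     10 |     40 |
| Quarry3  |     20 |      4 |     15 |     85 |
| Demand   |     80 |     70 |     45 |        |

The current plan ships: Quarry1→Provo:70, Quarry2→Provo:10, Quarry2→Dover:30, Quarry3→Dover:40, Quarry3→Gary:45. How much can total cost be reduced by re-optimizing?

300

Current plan cost = 70·13 + 10·6 + 30·3 + 40·4 + 45·15 = €1895.
Optimal plan:
  Quarry1 to Provo: 40 × €13 = €520
  Quarry1 to Gary: 30 × €11 = €330
  Quarry2 to Provo: 40 × €6 = €240
  Quarry3 to Dover: 70 × €4 = €280
  Quarry3 to Gary: 15 × €15 = €225
Optimal cost = €1595.
Saving = 1895 − 1595 = €300.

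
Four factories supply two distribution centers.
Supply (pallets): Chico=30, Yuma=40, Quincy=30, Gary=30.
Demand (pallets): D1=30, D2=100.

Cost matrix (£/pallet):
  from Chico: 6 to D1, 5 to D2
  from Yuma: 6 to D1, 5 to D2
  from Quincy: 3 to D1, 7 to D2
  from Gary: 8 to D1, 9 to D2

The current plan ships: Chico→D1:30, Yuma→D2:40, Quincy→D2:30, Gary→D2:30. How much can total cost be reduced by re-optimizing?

150

Current plan cost = 30·6 + 40·5 + 30·7 + 30·9 = £860.
Optimal plan:
  Chico–D2: 30 × £5 = £150
  Yuma–D2: 40 × £5 = £200
  Quincy–D1: 30 × £3 = £90
  Gary–D2: 30 × £9 = £270
Optimal cost = £710.
Saving = 860 − 710 = £150.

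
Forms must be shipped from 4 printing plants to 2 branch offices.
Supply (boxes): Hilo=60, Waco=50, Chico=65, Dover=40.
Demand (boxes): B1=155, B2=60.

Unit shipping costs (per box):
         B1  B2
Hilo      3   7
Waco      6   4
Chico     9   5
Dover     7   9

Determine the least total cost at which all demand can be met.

1105

One minimum-cost allocation:
  Hilo->B1: 60 × 3 = 180
  Waco->B1: 50 × 6 = 300
  Chico->B1: 5 × 9 = 45
  Chico->B2: 60 × 5 = 300
  Dover->B1: 40 × 7 = 280
Total = 180 + 300 + 45 + 300 + 280 = 1105.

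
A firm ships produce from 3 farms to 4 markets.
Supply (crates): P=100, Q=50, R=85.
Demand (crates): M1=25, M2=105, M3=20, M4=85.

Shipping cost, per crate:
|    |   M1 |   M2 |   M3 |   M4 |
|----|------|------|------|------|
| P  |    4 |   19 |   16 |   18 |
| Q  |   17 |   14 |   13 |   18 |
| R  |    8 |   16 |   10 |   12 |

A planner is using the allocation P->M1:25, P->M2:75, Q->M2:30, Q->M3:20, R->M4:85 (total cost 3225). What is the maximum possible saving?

40

Current plan cost = 25·4 + 75·19 + 30·14 + 20·13 + 85·12 = 3225.
Optimal plan:
  P to M1: 25 crates
  P to M2: 55 crates
  P to M4: 20 crates
  Q to M2: 50 crates
  R to M3: 20 crates
  R to M4: 65 crates
Optimal cost = 3185.
Saving = 3225 − 3185 = 40.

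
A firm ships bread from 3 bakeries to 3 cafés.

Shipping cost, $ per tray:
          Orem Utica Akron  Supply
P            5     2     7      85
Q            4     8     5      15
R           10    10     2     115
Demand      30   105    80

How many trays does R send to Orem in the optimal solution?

Solving gives:
  P to Utica: 85 trays
  Q to Orem: 15 trays
  R to Orem: 15 trays
  R to Utica: 20 trays
  R to Akron: 80 trays
Total cost = $740.
So R→Orem carries 15 trays.

15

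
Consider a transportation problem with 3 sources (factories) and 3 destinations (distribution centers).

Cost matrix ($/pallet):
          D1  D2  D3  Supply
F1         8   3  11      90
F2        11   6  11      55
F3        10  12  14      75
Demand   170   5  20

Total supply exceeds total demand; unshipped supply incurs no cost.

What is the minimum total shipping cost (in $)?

1775

Optimal allocation:
  F1→D1: 85 × $8 = $680
  F1→D2: 5 × $3 = $15
  F2→D1: 10 × $11 = $110
  F2→D3: 20 × $11 = $220
  F3→D1: 75 × $10 = $750
Total = 680 + 15 + 110 + 220 + 750 = $1775.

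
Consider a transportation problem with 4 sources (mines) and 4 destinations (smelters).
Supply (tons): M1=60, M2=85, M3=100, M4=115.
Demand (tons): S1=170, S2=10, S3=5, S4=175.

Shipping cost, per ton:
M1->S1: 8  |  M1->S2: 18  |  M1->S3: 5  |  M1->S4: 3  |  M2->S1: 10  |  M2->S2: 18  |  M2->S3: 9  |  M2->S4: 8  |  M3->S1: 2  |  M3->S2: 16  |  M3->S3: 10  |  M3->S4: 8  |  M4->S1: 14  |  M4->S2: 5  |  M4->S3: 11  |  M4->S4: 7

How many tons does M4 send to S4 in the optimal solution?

105

Solving gives:
  M1–S4: 60 tons
  M2–S1: 70 tons
  M2–S3: 5 tons
  M2–S4: 10 tons
  M3–S1: 100 tons
  M4–S2: 10 tons
  M4–S4: 105 tons
Total cost = 1990.
So M4→S4 carries 105 tons.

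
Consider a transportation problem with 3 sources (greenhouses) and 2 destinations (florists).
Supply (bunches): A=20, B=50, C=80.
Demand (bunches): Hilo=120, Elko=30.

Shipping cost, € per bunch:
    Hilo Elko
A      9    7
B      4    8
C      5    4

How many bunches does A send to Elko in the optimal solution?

Solving gives:
  A->Elko: 20 × €7 = €140
  B->Hilo: 50 × €4 = €200
  C->Hilo: 70 × €5 = €350
  C->Elko: 10 × €4 = €40
Total cost = €730.
So A→Elko carries 20 bunches.

20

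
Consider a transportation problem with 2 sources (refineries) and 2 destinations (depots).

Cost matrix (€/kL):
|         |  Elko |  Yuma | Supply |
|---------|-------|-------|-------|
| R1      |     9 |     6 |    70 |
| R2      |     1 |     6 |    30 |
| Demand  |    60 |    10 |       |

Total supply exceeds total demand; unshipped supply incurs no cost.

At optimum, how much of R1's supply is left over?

30

Minimum-cost shipments:
  R1 to Elko: 30 kL
  R1 to Yuma: 10 kL
  R2 to Elko: 30 kL
Total cost = €360.
R1 ships 40 of its 70, leaving 30.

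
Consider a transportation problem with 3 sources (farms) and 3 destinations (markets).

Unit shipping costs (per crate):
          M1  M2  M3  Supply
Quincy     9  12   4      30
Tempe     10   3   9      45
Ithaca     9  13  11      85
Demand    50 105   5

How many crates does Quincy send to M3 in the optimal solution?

5

Solving gives:
  Quincy to M2: 25 × 12 = 300
  Quincy to M3: 5 × 4 = 20
  Tempe to M2: 45 × 3 = 135
  Ithaca to M1: 50 × 9 = 450
  Ithaca to M2: 35 × 13 = 455
Total cost = 1360.
So Quincy→M3 carries 5 crates.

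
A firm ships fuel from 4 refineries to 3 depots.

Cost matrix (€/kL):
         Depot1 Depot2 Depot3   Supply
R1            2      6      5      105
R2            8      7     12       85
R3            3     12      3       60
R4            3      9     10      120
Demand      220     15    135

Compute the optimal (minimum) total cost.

An optimal shipping plan:
  R1->Depot1: 30 × €2 = €60
  R1->Depot3: 75 × €5 = €375
  R2->Depot1: 70 × €8 = €560
  R2->Depot2: 15 × €7 = €105
  R3->Depot3: 60 × €3 = €180
  R4->Depot1: 120 × €3 = €360
Total = 60 + 375 + 560 + 105 + 180 + 360 = €1640.

1640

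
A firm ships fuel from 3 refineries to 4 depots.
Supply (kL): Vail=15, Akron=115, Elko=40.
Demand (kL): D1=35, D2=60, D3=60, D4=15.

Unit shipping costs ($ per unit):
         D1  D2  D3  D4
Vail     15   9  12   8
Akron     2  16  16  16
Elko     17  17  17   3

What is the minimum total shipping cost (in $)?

1955

One minimum-cost allocation:
  Vail to D2: 15 × $9 = $135
  Akron to D1: 35 × $2 = $70
  Akron to D2: 45 × $16 = $720
  Akron to D3: 35 × $16 = $560
  Elko to D3: 25 × $17 = $425
  Elko to D4: 15 × $3 = $45
Total = 135 + 70 + 720 + 560 + 425 + 45 = $1955.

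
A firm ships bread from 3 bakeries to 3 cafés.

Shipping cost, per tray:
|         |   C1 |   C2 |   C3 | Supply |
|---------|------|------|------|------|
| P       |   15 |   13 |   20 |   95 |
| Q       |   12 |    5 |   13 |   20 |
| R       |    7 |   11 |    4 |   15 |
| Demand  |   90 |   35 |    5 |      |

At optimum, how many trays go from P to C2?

The minimum-cost plan:
  P to C1: 80 × 15 = 1200
  P to C2: 15 × 13 = 195
  Q to C2: 20 × 5 = 100
  R to C1: 10 × 7 = 70
  R to C3: 5 × 4 = 20
Total cost = 1585.
So P→C2 carries 15 trays.

15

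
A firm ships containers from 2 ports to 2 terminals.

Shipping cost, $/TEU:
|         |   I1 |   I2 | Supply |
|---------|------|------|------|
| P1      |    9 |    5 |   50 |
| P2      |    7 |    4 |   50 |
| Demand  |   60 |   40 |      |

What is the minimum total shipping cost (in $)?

640

An optimal shipping plan:
  P1->I1: 10 × $9 = $90
  P1->I2: 40 × $5 = $200
  P2->I1: 50 × $7 = $350
Total = 90 + 200 + 350 = $640.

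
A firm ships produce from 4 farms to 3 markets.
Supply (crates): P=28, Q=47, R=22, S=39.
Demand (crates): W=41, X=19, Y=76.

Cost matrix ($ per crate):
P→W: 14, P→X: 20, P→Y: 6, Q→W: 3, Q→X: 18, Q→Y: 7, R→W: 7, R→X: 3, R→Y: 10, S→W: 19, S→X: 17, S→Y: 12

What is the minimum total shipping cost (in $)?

888

An optimal shipping plan:
  P–Y: 28 crates
  Q–W: 41 crates
  Q–Y: 6 crates
  R–X: 19 crates
  R–Y: 3 crates
  S–Y: 39 crates
Total cost = $888.
(Supply check: P ships 28; Q ships 47; R ships 22; S ships 39.)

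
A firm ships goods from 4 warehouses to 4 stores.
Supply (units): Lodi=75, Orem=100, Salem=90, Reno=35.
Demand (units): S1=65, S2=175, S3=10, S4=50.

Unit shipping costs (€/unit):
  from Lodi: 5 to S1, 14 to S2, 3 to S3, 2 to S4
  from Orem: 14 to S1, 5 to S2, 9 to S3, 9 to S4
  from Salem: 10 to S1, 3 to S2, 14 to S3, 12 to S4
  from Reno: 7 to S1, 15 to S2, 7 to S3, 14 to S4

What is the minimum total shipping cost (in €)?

1315

A cheapest plan:
  Lodi to S1: 25 × €5 = €125
  Lodi to S4: 50 × €2 = €100
  Orem to S2: 90 × €5 = €450
  Orem to S3: 10 × €9 = €90
  Salem to S1: 5 × €10 = €50
  Salem to S2: 85 × €3 = €255
  Reno to S1: 35 × €7 = €245
Total = 125 + 100 + 450 + 90 + 50 + 255 + 245 = €1315.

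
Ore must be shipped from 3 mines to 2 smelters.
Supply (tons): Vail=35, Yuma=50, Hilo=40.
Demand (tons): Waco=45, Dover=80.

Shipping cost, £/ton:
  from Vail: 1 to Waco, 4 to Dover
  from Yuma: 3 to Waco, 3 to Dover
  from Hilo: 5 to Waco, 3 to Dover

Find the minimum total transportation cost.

A cheapest plan:
  Vail to Waco: 35 × £1 = £35
  Yuma to Waco: 10 × £3 = £30
  Yuma to Dover: 40 × £3 = £120
  Hilo to Dover: 40 × £3 = £120
Total = 35 + 30 + 120 + 120 = £305.
(Supply check: Vail ships 35; Yuma ships 50; Hilo ships 40.)

305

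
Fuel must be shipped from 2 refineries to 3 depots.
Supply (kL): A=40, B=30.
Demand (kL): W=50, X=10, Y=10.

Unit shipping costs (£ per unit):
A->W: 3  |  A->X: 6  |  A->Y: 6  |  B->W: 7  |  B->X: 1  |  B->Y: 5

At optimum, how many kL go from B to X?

Solving gives:
  A–W: 40 × £3 = £120
  B–W: 10 × £7 = £70
  B–X: 10 × £1 = £10
  B–Y: 10 × £5 = £50
Total cost = £250.
So B→X carries 10 kL.

10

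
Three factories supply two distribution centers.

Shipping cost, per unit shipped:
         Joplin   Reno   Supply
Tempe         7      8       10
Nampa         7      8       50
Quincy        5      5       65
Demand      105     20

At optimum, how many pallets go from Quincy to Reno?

The minimum-cost plan:
  Tempe→Joplin: 10 × 7 = 70
  Nampa→Joplin: 50 × 7 = 350
  Quincy→Joplin: 45 × 5 = 225
  Quincy→Reno: 20 × 5 = 100
Total cost = 745.
So Quincy→Reno carries 20 pallets.

20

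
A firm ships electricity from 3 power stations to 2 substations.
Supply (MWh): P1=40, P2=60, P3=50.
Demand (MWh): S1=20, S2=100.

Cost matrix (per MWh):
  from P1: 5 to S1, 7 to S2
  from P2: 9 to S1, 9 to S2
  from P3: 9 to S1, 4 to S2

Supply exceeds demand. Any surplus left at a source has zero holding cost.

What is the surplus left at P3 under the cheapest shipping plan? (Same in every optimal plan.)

An optimal plan:
  P1→S1: 20 × 5 = 100
  P1→S2: 20 × 7 = 140
  P2→S2: 30 × 9 = 270
  P3→S2: 50 × 4 = 200
Total cost = 710.
P3 ships 50 of its 50, leaving 0.

0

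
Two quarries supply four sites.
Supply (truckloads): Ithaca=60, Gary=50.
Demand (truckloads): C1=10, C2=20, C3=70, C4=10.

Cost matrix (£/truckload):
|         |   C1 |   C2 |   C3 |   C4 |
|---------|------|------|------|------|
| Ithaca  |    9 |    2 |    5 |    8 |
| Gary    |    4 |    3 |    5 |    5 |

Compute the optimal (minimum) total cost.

A cheapest plan:
  Ithaca–C2: 20 × £2 = £40
  Ithaca–C3: 40 × £5 = £200
  Gary–C1: 10 × £4 = £40
  Gary–C3: 30 × £5 = £150
  Gary–C4: 10 × £5 = £50
Total = 40 + 200 + 40 + 150 + 50 = £480.
(Supply check: Ithaca ships 60; Gary ships 50.)

480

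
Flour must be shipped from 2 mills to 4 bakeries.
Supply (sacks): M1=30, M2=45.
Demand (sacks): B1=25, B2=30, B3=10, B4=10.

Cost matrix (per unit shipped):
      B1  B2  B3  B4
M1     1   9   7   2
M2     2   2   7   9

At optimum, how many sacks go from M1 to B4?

Solving gives:
  M1 to B1: 20 × 1 = 20
  M1 to B4: 10 × 2 = 20
  M2 to B1: 5 × 2 = 10
  M2 to B2: 30 × 2 = 60
  M2 to B3: 10 × 7 = 70
Total cost = 180.
So M1→B4 carries 10 sacks.

10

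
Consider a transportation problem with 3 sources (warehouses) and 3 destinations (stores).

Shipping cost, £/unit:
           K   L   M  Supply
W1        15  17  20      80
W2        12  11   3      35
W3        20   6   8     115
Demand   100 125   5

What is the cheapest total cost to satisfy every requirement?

2255

An optimal shipping plan:
  W1->K: 80 units
  W2->K: 20 units
  W2->L: 10 units
  W2->M: 5 units
  W3->L: 115 units
Total cost = £2255.
(Supply check: W1 ships 80; W2 ships 35; W3 ships 115.)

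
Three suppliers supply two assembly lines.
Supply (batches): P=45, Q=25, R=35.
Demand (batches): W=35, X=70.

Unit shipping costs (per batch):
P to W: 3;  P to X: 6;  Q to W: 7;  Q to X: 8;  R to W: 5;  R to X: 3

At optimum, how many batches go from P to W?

Solving gives:
  P→W: 35 × 3 = 105
  P→X: 10 × 6 = 60
  Q→X: 25 × 8 = 200
  R→X: 35 × 3 = 105
Total cost = 470.
So P→W carries 35 batches.

35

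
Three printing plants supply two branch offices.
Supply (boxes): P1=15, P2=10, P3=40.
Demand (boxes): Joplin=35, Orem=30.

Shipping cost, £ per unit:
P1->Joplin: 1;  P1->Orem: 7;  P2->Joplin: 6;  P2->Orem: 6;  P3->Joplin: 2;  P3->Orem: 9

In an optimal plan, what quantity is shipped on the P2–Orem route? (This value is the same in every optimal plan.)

10

Solving gives:
  P1→Orem: 15 × £7 = £105
  P2→Orem: 10 × £6 = £60
  P3→Joplin: 35 × £2 = £70
  P3→Orem: 5 × £9 = £45
Total cost = £280.
So P2→Orem carries 10 boxes.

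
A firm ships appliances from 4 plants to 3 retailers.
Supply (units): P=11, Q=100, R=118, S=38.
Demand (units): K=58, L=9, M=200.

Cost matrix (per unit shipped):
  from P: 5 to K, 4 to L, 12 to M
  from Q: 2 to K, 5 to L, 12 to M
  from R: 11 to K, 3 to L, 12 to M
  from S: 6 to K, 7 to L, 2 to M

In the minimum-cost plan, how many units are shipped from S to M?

38

The minimum-cost plan:
  P–M: 11 × 12 = 132
  Q–K: 58 × 2 = 116
  Q–M: 42 × 12 = 504
  R–L: 9 × 3 = 27
  R–M: 109 × 12 = 1308
  S–M: 38 × 2 = 76
Total cost = 2163.
So S→M carries 38 units.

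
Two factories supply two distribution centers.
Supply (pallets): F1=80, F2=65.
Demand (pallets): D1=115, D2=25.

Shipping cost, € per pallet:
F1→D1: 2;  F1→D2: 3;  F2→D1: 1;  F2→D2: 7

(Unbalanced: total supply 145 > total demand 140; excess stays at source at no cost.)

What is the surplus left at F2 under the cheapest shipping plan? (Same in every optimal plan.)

An optimal plan:
  F1 to D1: 50 × €2 = €100
  F1 to D2: 25 × €3 = €75
  F2 to D1: 65 × €1 = €65
Total cost = €240.
F2 ships 65 of its 65, leaving 0.

0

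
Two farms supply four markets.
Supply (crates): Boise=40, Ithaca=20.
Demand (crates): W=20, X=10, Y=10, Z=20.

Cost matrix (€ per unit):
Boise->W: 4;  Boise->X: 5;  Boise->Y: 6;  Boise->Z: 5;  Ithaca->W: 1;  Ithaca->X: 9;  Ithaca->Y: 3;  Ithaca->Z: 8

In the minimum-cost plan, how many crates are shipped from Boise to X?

10

Solving gives:
  Boise–W: 10 × €4 = €40
  Boise–X: 10 × €5 = €50
  Boise–Z: 20 × €5 = €100
  Ithaca–W: 10 × €1 = €10
  Ithaca–Y: 10 × €3 = €30
Total cost = €230.
So Boise→X carries 10 crates.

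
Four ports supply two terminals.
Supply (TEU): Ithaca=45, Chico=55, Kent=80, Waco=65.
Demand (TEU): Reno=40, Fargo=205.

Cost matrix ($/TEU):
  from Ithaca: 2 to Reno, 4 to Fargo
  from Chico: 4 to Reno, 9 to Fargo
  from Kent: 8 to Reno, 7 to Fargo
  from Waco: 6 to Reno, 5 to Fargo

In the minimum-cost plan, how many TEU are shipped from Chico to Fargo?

Optimal shipments:
  Ithaca to Fargo: 45 × $4 = $180
  Chico to Reno: 40 × $4 = $160
  Chico to Fargo: 15 × $9 = $135
  Kent to Fargo: 80 × $7 = $560
  Waco to Fargo: 65 × $5 = $325
Total cost = $1360.
So Chico→Fargo carries 15 TEU.

15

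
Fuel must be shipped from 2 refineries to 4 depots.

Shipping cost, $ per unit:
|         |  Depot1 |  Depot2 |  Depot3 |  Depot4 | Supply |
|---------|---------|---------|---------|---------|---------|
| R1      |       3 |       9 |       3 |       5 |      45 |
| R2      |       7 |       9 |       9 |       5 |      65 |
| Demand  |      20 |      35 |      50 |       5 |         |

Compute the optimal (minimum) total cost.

An optimal shipping plan:
  R1→Depot3: 45 × $3 = $135
  R2→Depot1: 20 × $7 = $140
  R2→Depot2: 35 × $9 = $315
  R2→Depot3: 5 × $9 = $45
  R2→Depot4: 5 × $5 = $25
Total = 135 + 140 + 315 + 45 + 25 = $660.

660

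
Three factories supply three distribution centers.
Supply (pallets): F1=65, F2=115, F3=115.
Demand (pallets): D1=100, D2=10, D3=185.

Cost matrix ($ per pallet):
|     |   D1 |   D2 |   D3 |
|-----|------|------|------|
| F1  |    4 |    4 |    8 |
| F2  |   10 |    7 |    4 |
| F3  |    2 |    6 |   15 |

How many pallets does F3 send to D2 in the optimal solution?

10

Solving gives:
  F1 to D3: 65 pallets
  F2 to D3: 115 pallets
  F3 to D1: 100 pallets
  F3 to D2: 10 pallets
  F3 to D3: 5 pallets
Total cost = $1315.
So F3→D2 carries 10 pallets.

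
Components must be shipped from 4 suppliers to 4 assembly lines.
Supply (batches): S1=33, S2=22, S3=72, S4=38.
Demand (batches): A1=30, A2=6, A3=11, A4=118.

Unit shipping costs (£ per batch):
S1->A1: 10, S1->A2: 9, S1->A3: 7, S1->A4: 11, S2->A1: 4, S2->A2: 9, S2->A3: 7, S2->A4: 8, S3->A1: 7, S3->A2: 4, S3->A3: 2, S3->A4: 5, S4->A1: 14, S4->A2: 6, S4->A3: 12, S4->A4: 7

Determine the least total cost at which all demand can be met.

A cheapest plan:
  S1→A1: 8 batches
  S1→A2: 6 batches
  S1→A3: 11 batches
  S1→A4: 8 batches
  S2→A1: 22 batches
  S3→A4: 72 batches
  S4→A4: 38 batches
Total cost = £1013.
(Supply check: S1 ships 33; S2 ships 22; S3 ships 72; S4 ships 38.)

1013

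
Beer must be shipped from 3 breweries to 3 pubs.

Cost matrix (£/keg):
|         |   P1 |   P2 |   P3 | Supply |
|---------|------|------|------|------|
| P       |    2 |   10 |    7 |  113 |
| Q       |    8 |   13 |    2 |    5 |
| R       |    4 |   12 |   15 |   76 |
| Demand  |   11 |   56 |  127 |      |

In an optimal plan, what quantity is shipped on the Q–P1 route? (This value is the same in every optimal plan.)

0

The minimum-cost plan:
  P→P3: 113 kegs
  Q→P3: 5 kegs
  R→P1: 11 kegs
  R→P2: 56 kegs
  R→P3: 9 kegs
Total cost = £1652.
The route Q→P1 is not used.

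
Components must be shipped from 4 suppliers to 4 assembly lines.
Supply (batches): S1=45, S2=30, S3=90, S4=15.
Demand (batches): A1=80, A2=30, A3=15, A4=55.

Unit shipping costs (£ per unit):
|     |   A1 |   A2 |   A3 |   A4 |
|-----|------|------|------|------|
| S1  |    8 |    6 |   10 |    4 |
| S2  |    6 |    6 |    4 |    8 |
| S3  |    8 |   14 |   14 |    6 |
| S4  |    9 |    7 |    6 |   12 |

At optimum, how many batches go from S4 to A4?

The minimum-cost plan:
  S1 to A4: 45 × £4 = £180
  S2 to A2: 15 × £6 = £90
  S2 to A3: 15 × £4 = £60
  S3 to A1: 80 × £8 = £640
  S3 to A4: 10 × £6 = £60
  S4 to A2: 15 × £7 = £105
Total cost = £1135.
The route S4→A4 is not used.

0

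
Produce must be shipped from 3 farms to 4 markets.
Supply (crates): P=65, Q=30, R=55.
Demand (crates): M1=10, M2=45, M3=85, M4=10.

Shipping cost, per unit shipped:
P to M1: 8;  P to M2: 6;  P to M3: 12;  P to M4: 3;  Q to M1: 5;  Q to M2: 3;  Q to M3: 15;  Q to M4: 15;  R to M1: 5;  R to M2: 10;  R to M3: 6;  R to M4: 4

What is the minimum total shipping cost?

980

One minimum-cost allocation:
  P to M2: 25 × 6 = 150
  P to M3: 30 × 12 = 360
  P to M4: 10 × 3 = 30
  Q to M1: 10 × 5 = 50
  Q to M2: 20 × 3 = 60
  R to M3: 55 × 6 = 330
Total = 150 + 360 + 30 + 50 + 60 + 330 = 980.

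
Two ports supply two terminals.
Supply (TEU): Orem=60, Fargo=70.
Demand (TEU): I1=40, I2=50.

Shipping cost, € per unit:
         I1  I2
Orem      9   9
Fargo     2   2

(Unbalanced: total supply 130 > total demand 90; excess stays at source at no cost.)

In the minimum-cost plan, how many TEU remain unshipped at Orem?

An optimal plan:
  Orem to I1: 20 × €9 = €180
  Fargo to I1: 20 × €2 = €40
  Fargo to I2: 50 × €2 = €100
Total cost = €320.
Orem ships 20 of its 60, leaving 40.

40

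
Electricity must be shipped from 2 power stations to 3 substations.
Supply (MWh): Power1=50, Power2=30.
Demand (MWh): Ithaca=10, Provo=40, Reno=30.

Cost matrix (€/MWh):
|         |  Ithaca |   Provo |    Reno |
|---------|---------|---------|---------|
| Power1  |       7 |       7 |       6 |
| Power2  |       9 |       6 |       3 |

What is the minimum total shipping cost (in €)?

440

An optimal shipping plan:
  Power1 to Ithaca: 10 MWh
  Power1 to Provo: 40 MWh
  Power2 to Reno: 30 MWh
Total cost = €440.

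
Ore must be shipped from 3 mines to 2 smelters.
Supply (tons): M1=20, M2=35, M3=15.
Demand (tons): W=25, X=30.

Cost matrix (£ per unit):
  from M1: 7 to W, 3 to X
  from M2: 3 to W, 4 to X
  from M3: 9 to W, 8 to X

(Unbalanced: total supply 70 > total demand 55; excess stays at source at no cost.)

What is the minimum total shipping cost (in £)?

Optimal allocation:
  M1 to X: 20 × £3 = £60
  M2 to W: 25 × £3 = £75
  M2 to X: 10 × £4 = £40
Total = 60 + 75 + 40 = £175.
(Supply check: M1 ships 20; M2 ships 35; M3 ships 0.)

175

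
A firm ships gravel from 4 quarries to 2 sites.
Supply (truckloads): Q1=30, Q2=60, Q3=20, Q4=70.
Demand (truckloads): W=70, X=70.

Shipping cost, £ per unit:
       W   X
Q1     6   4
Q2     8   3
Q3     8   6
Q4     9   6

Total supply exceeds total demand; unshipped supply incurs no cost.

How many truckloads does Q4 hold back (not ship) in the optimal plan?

Minimum-cost shipments:
  Q1->W: 30 × £6 = £180
  Q2->X: 60 × £3 = £180
  Q3->W: 20 × £8 = £160
  Q4->W: 20 × £9 = £180
  Q4->X: 10 × £6 = £60
Total cost = £760.
Q4 ships 30 of its 70, leaving 40.

40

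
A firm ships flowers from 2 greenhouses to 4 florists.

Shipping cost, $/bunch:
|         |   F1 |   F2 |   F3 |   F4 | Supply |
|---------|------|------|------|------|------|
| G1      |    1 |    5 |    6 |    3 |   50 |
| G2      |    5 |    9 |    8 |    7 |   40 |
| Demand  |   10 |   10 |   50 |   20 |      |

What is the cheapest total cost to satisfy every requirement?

Optimal allocation:
  G1 to F1: 10 × $1 = $10
  G1 to F2: 10 × $5 = $50
  G1 to F3: 10 × $6 = $60
  G1 to F4: 20 × $3 = $60
  G2 to F3: 40 × $8 = $320
Total = 10 + 50 + 60 + 60 + 320 = $500.

500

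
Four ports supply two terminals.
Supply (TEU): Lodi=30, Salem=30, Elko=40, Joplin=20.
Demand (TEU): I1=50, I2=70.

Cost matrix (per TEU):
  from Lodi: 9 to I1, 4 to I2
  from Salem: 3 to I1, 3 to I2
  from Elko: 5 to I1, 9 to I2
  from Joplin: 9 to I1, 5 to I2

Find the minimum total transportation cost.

An optimal shipping plan:
  Lodi–I2: 30 TEU
  Salem–I1: 10 TEU
  Salem–I2: 20 TEU
  Elko–I1: 40 TEU
  Joplin–I2: 20 TEU
Total cost = 510.
(Supply check: Lodi ships 30; Salem ships 30; Elko ships 40; Joplin ships 20.)

510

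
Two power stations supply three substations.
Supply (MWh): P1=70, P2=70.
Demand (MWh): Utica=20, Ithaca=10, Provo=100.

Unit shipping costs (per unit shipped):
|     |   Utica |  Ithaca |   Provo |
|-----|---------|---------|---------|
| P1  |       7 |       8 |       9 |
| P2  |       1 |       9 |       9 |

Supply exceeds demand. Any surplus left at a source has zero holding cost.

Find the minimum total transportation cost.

1000

One minimum-cost allocation:
  P1 to Ithaca: 10 × 8 = 80
  P1 to Provo: 50 × 9 = 450
  P2 to Utica: 20 × 1 = 20
  P2 to Provo: 50 × 9 = 450
Total = 80 + 450 + 20 + 450 = 1000.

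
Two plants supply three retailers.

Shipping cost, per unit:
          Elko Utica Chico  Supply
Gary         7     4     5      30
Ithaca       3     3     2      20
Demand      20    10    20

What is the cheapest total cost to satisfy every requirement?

Optimal allocation:
  Gary->Utica: 10 × 4 = 40
  Gary->Chico: 20 × 5 = 100
  Ithaca->Elko: 20 × 3 = 60
Total = 40 + 100 + 60 = 200.

200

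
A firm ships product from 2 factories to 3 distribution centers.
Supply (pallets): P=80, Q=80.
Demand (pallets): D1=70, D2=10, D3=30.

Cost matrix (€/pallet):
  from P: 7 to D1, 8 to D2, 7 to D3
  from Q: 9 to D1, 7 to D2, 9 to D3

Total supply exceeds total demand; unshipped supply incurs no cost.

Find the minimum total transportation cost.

One minimum-cost allocation:
  P–D1: 70 pallets
  P–D3: 10 pallets
  Q–D2: 10 pallets
  Q–D3: 20 pallets
Total cost = €810.

810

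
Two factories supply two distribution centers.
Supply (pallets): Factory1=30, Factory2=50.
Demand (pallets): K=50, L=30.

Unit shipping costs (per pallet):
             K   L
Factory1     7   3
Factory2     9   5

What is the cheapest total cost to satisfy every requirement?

540

One minimum-cost allocation:
  Factory1–L: 30 pallets
  Factory2–K: 50 pallets
Total cost = 540.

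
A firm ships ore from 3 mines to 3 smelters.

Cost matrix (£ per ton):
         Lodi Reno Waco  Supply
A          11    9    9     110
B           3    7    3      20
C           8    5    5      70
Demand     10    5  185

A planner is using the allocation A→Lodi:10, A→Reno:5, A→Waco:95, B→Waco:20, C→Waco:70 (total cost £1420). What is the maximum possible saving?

20

Current plan cost = 10·11 + 5·9 + 95·9 + 20·3 + 70·5 = £1420.
Optimal plan:
  A->Waco: 110 × £9 = £990
  B->Lodi: 10 × £3 = £30
  B->Waco: 10 × £3 = £30
  C->Reno: 5 × £5 = £25
  C->Waco: 65 × £5 = £325
Optimal cost = £1400.
Saving = 1420 − 1400 = £20.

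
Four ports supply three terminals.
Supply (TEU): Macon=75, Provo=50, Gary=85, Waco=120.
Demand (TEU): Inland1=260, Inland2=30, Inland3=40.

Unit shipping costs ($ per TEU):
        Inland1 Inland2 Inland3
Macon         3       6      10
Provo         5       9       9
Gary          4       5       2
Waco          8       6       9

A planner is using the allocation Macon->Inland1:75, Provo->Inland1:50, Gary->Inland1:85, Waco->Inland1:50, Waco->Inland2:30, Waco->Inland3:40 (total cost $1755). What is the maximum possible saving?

120

Current plan cost = 75·3 + 50·5 + 85·4 + 50·8 + 30·6 + 40·9 = $1755.
Optimal plan:
  Macon->Inland1: 75 × $3 = $225
  Provo->Inland1: 50 × $5 = $250
  Gary->Inland1: 45 × $4 = $180
  Gary->Inland3: 40 × $2 = $80
  Waco->Inland1: 90 × $8 = $720
  Waco->Inland2: 30 × $6 = $180
Optimal cost = $1635.
Saving = 1755 − 1635 = $120.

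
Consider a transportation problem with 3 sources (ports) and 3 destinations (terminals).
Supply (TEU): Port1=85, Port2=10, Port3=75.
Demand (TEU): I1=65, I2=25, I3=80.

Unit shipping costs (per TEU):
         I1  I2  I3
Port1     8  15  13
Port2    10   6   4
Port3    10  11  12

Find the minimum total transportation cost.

1695

One minimum-cost allocation:
  Port1–I1: 65 × 8 = 520
  Port1–I3: 20 × 13 = 260
  Port2–I3: 10 × 4 = 40
  Port3–I2: 25 × 11 = 275
  Port3–I3: 50 × 12 = 600
Total = 520 + 260 + 40 + 275 + 600 = 1695.
(Supply check: Port1 ships 85; Port2 ships 10; Port3 ships 75.)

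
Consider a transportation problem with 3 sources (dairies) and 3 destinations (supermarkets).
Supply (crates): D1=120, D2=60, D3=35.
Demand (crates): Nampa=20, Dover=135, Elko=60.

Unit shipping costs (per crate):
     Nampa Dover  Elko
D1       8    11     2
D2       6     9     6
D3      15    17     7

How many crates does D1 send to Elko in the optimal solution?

25

Solving gives:
  D1->Dover: 95 × 11 = 1045
  D1->Elko: 25 × 2 = 50
  D2->Nampa: 20 × 6 = 120
  D2->Dover: 40 × 9 = 360
  D3->Elko: 35 × 7 = 245
Total cost = 1820.
So D1→Elko carries 25 crates.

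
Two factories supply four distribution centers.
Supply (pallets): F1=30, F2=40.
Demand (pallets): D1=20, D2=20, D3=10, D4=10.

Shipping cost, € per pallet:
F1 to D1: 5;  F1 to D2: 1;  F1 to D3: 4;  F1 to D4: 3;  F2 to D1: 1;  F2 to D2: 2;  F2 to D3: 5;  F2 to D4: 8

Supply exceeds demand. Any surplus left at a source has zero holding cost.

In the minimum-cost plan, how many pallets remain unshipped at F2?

An optimal plan:
  F1→D2: 20 × €1 = €20
  F1→D4: 10 × €3 = €30
  F2→D1: 20 × €1 = €20
  F2→D3: 10 × €5 = €50
Total cost = €120.
F2 ships 30 of its 40, leaving 10.

10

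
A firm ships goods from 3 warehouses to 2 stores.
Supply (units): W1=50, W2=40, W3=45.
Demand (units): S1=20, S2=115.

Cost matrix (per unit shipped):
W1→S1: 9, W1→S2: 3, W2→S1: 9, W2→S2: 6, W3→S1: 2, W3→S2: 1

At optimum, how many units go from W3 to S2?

Optimal shipments:
  W1→S2: 50 × 3 = 150
  W2→S2: 40 × 6 = 240
  W3→S1: 20 × 2 = 40
  W3→S2: 25 × 1 = 25
Total cost = 455.
So W3→S2 carries 25 units.

25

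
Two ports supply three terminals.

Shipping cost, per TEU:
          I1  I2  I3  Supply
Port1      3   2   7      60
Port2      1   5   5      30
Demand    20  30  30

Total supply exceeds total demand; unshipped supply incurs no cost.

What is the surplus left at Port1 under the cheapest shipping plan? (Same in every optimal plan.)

An optimal plan:
  Port1→I1: 20 TEU
  Port1→I2: 30 TEU
  Port2→I3: 30 TEU
Total cost = 270.
Port1 ships 50 of its 60, leaving 10.

10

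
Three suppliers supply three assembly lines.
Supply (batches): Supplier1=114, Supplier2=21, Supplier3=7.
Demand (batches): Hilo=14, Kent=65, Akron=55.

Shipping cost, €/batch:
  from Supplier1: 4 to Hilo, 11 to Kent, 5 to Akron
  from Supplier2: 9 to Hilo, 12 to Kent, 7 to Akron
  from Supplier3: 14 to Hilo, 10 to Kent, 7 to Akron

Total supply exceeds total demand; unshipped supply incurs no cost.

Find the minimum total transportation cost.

Optimal allocation:
  Supplier1 to Hilo: 14 × €4 = €56
  Supplier1 to Kent: 45 × €11 = €495
  Supplier1 to Akron: 55 × €5 = €275
  Supplier2 to Kent: 13 × €12 = €156
  Supplier3 to Kent: 7 × €10 = €70
Total = 56 + 495 + 275 + 156 + 70 = €1052.

1052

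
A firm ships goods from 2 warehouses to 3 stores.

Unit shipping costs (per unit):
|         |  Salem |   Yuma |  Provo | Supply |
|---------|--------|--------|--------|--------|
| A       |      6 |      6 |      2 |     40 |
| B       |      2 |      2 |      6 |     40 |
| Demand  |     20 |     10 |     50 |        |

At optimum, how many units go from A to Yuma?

Solving gives:
  A→Provo: 40 × 2 = 80
  B→Salem: 20 × 2 = 40
  B→Yuma: 10 × 2 = 20
  B→Provo: 10 × 6 = 60
Total cost = 200.
The route A→Yuma is not used.

0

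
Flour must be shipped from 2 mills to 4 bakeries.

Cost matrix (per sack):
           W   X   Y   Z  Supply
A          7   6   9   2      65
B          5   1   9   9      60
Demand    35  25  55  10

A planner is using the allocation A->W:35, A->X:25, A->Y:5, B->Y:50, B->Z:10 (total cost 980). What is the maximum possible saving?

Current plan cost = 35·7 + 25·6 + 5·9 + 50·9 + 10·9 = 980.
Optimal plan:
  A to Y: 55 sacks
  A to Z: 10 sacks
  B to W: 35 sacks
  B to X: 25 sacks
Optimal cost = 715.
Saving = 980 − 715 = 265.

265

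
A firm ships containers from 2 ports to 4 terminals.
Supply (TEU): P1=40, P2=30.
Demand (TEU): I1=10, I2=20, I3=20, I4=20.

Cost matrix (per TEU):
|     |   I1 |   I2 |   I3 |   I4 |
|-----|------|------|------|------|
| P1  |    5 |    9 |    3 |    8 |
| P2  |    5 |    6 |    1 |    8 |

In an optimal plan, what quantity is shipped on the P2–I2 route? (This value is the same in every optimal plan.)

20

Optimal shipments:
  P1–I1: 10 × 5 = 50
  P1–I3: 10 × 3 = 30
  P1–I4: 20 × 8 = 160
  P2–I2: 20 × 6 = 120
  P2–I3: 10 × 1 = 10
Total cost = 370.
So P2→I2 carries 20 TEU.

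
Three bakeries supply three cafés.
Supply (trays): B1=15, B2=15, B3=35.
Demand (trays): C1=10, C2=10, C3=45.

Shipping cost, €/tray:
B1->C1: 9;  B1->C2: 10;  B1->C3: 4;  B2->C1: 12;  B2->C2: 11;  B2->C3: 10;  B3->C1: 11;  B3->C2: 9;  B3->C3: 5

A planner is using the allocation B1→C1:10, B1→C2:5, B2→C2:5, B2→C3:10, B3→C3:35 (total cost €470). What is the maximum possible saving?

40

Current plan cost = 10·9 + 5·10 + 5·11 + 10·10 + 35·5 = €470.
Optimal plan:
  B1 to C3: 15 trays
  B2 to C1: 10 trays
  B2 to C2: 5 trays
  B3 to C2: 5 trays
  B3 to C3: 30 trays
Optimal cost = €430.
Saving = 470 − 430 = €40.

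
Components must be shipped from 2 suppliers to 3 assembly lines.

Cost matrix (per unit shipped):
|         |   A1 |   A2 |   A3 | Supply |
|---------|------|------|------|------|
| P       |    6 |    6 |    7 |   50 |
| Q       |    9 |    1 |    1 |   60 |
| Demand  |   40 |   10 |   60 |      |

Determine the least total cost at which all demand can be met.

A cheapest plan:
  P→A1: 40 × 6 = 240
  P→A2: 10 × 6 = 60
  Q→A3: 60 × 1 = 60
Total = 240 + 60 + 60 = 360.
(Supply check: P ships 50; Q ships 60.)

360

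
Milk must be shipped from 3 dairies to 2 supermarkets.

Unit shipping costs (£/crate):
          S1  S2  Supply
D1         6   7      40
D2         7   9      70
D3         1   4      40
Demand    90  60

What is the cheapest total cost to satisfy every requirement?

850

One minimum-cost allocation:
  D1–S2: 40 crates
  D2–S1: 50 crates
  D2–S2: 20 crates
  D3–S1: 40 crates
Total cost = £850.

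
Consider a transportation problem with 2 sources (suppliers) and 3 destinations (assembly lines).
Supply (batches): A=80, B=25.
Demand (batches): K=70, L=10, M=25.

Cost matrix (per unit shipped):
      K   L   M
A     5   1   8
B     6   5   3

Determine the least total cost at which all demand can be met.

An optimal shipping plan:
  A→K: 70 × 5 = 350
  A→L: 10 × 1 = 10
  B→M: 25 × 3 = 75
Total = 350 + 10 + 75 = 435.
(Supply check: A ships 80; B ships 25.)

435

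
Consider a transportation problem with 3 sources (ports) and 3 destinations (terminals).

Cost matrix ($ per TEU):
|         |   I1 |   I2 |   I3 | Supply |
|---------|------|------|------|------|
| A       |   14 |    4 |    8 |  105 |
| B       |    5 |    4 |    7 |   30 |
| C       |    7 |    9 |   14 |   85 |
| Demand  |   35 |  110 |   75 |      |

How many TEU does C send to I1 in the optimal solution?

Optimal shipments:
  A→I2: 60 TEU
  A→I3: 45 TEU
  B→I3: 30 TEU
  C→I1: 35 TEU
  C→I2: 50 TEU
Total cost = $1505.
So C→I1 carries 35 TEU.

35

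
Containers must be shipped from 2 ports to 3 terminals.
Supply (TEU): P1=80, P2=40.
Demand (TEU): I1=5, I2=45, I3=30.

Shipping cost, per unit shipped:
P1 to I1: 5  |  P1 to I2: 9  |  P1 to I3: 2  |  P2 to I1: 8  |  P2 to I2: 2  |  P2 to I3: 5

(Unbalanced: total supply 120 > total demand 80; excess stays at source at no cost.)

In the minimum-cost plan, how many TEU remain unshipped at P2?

An optimal plan:
  P1->I1: 5 × 5 = 25
  P1->I2: 5 × 9 = 45
  P1->I3: 30 × 2 = 60
  P2->I2: 40 × 2 = 80
Total cost = 210.
P2 ships 40 of its 40, leaving 0.

0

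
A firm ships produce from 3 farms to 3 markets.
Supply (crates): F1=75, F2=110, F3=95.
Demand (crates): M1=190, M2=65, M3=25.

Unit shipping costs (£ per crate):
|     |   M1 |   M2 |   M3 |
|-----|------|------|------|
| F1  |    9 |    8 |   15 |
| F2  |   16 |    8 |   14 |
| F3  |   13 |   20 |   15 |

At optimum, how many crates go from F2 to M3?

25

Solving gives:
  F1 to M1: 75 × £9 = £675
  F2 to M1: 20 × £16 = £320
  F2 to M2: 65 × £8 = £520
  F2 to M3: 25 × £14 = £350
  F3 to M1: 95 × £13 = £1235
Total cost = £3100.
So F2→M3 carries 25 crates.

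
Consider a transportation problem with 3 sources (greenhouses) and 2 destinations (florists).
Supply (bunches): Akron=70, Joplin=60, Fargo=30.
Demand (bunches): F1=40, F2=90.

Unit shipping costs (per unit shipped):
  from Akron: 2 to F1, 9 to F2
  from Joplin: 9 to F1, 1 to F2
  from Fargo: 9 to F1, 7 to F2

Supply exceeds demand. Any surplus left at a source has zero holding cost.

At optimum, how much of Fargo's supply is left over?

0

An optimal plan:
  Akron–F1: 40 bunches
  Joplin–F2: 60 bunches
  Fargo–F2: 30 bunches
Total cost = 350.
Fargo ships 30 of its 30, leaving 0.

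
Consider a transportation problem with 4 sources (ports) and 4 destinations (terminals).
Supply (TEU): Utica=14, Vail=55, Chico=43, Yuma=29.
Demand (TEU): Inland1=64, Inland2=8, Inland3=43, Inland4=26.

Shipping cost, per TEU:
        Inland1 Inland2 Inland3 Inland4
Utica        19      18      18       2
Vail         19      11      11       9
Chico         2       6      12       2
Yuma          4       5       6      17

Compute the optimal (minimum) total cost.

819

Optimal allocation:
  Utica–Inland4: 14 × 2 = 28
  Vail–Inland3: 43 × 11 = 473
  Vail–Inland4: 12 × 9 = 108
  Chico–Inland1: 43 × 2 = 86
  Yuma–Inland1: 21 × 4 = 84
  Yuma–Inland2: 8 × 5 = 40
Total = 28 + 473 + 108 + 86 + 84 + 40 = 819.
(Supply check: Utica ships 14; Vail ships 55; Chico ships 43; Yuma ships 29.)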